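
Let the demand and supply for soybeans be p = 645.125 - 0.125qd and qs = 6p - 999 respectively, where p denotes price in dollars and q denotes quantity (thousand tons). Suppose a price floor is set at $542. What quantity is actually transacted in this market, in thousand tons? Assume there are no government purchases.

825

Rearranging demand gives qd = 5161 - 8p. Setting quantity demanded equal to quantity supplied, 5161 - 8p = 6p - 999, gives p* = 440 and q* = 1641.
Since 542 > 440, the floor is binding.
At p = 542: qd = 5161 - 8·542 = 825 and qs = 6·542 - 999 = 2253.
The quantity actually transacted is the short side, demand: 825.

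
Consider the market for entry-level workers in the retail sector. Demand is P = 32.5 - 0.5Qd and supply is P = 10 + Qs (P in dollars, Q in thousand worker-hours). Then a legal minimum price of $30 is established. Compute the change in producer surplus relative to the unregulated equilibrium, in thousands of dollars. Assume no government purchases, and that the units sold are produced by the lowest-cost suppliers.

-25

Rearranging demand gives Qd = 65 - 2P; rearranging supply gives Qs = P - 10. Without the control the market clears where 65 - 2P = P - 10, i.e. P* = 25 and Q* = 15.
Because the floor (30) lies above the market-clearing price, it is binding.
At P = 30: Qd = 65 - 2·30 = 5 and Qs = 30 - 10 = 20.
Producer surplus without the control is ½ · (25 - 10) · 15 = 112.5.
With the floor, 5 units are sold at 30. The supply price at Q = 5 is 15, so PS = ½ · [(30 - 10) + (30 - 15)] · 5 = 87.5.
Change in producer surplus = 87.5 - 112.5 = -25.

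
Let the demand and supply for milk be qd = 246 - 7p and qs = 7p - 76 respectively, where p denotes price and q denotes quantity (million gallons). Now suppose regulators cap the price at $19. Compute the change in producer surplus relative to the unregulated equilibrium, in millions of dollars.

Without the control the market clears where 246 - 7p = 7p - 76, i.e. p* = 23 and q* = 85.
Since 19 < 23, the ceiling is binding.
At p = 19: qd = 246 - 7·19 = 113 and qs = 7·19 - 76 = 57.
Producer surplus without the control is ½ · (23 - 76/7) · 85 = 7225/14.
With the ceiling, producers sell 57 units at 19, so PS = ½ · (19 - 76/7) · 57 = 3249/14.
Change in producer surplus = 3249/14 - 7225/14 = -284.

-284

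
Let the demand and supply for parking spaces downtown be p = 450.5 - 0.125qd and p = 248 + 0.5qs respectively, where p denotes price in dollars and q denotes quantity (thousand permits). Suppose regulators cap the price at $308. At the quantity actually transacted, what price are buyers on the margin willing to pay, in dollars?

Rearranging demand gives qd = 3604 - 8p; rearranging supply gives qs = 2p - 496. Without the control the market clears where 3604 - 8p = 2p - 496, i.e. p* = 410 and q* = 324.
The ceiling of 308 is below the equilibrium price 410, so it binds.
At p = 308: qd = 3604 - 8·308 = 1140 and qs = 2·308 - 496 = 120.
Only 120 units reach the market. On the demand curve, the marginal buyer's willingness to pay at q = 120 is (3604 - 120)/8 = 435.5.

435.5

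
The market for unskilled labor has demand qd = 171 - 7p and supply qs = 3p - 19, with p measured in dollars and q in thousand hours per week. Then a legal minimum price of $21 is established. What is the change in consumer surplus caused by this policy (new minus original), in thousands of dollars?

-62

Without the control the market clears where 171 - 7p = 3p - 19, i.e. p* = 19 and q* = 38.
The floor of 21 is above the equilibrium price 19, so it binds.
At p = 21: qd = 171 - 7·21 = 24 and qs = 3·21 - 19 = 44.
Consumer surplus without the control is ½ · (171/7 - 19) · 38 = 722/7.
With the floor, consumers buy 24 units at 21, so CS = ½ · (171/7 - 21) · 24 = 288/7.
Change in consumer surplus = 288/7 - 722/7 = -62.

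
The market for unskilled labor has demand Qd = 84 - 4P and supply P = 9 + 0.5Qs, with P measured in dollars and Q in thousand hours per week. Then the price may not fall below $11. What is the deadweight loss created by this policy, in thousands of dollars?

Rearranging supply gives Qs = 2P - 18. In a free market, 84 - 4P = 2P - 18 gives the equilibrium P* = 17, Q* = 16.
The floor of 11 is below the equilibrium price 17, so it is not binding; the market clears at P* = 17, Q* = 16.
Since the control does not bind, no trades are prevented and deadweight loss is zero.

0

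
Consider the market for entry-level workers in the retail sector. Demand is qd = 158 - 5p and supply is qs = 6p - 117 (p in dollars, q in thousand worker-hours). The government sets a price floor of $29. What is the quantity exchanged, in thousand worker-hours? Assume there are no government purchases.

Equilibrium: 158 - 5p = 6p - 117, so 275 = 11p and p* = 25, q* = 33.
The floor of 29 is above the equilibrium price 25, so it binds.
At p = 29: qd = 158 - 5·29 = 13 and qs = 6·29 - 117 = 57.
The quantity actually transacted is the short side, demand: 13.

13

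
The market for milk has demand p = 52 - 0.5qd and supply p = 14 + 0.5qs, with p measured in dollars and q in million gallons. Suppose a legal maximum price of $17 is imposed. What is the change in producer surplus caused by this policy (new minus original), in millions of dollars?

Rearranging demand gives qd = 104 - 2p; rearranging supply gives qs = 2p - 28. Setting quantity demanded equal to quantity supplied, 104 - 2p = 2p - 28, gives p* = 33 and q* = 38.
Because the ceiling (17) lies below the market-clearing price, it is binding.
At p = 17: qd = 104 - 2·17 = 70 and qs = 2·17 - 28 = 6.
Producer surplus without the control is ½ · (33 - 14) · 38 = 361.
With the ceiling, producers sell 6 units at 17, so PS = ½ · (17 - 14) · 6 = 9.
Change in producer surplus = 9 - 361 = -352.

-352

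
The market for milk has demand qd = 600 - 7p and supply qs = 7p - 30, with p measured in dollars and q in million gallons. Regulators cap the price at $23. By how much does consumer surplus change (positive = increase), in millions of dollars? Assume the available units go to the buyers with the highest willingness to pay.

1188

In a free market, 600 - 7p = 7p - 30 gives the equilibrium p* = 45, q* = 285.
Since 23 < 45, the ceiling is binding.
At p = 23: qd = 600 - 7·23 = 439 and qs = 7·23 - 30 = 131.
Consumer surplus without the control is ½ · (600/7 - 45) · 285 = 81225/14.
With the ceiling, 131 units are sold at 23 (assume they go to the highest-value buyers). The demand price at q = 131 is 67, so CS = ½ · [(600/7 - 23) + (67 - 23)] · 131 = 97857/14.
Change in consumer surplus = 97857/14 - 81225/14 = 1188.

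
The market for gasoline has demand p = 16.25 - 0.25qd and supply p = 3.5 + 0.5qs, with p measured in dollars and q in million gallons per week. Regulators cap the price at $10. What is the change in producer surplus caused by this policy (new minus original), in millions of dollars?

-30

Rearranging demand gives qd = 65 - 4p; rearranging supply gives qs = 2p - 7. In a free market, 65 - 4p = 2p - 7 gives the equilibrium p* = 12, q* = 17.
Since 10 < 12, the ceiling is binding.
At p = 10: qd = 65 - 4·10 = 25 and qs = 2·10 - 7 = 13.
Producer surplus without the control is ½ · (12 - 3.5) · 17 = 72.25.
With the ceiling, producers sell 13 units at 10, so PS = ½ · (10 - 3.5) · 13 = 42.25.
Change in producer surplus = 42.25 - 72.25 = -30.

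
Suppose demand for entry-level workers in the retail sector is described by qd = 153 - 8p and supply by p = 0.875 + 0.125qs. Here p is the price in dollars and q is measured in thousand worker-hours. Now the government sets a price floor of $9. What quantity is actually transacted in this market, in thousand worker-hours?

Rearranging supply gives qs = 8p - 7. Equilibrium: 153 - 8p = 8p - 7, so 160 = 16p and p* = 10, q* = 73.
Since 9 is below p* = 10, the floor does not bind and the free-market outcome prevails.

73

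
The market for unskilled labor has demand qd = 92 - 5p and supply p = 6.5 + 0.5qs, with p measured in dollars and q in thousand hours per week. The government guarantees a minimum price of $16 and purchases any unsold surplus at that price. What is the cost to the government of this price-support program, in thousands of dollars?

Rearranging supply gives qs = 2p - 13. Without the control the market clears where 92 - 5p = 2p - 13, i.e. p* = 15 and q* = 17.
Because the floor (16) lies above the market-clearing price, it is binding.
At p = 16: qd = 92 - 5·16 = 12 and qs = 2·16 - 13 = 19.
Surplus = qs - qd = 7.
Government expenditure = surplus × support price = 7 × 16 = 112.

112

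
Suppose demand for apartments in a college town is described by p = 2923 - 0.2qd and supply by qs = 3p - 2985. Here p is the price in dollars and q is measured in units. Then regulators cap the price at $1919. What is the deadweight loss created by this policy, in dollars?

189506.4

Rearranging demand gives qd = 14615 - 5p. Setting quantity demanded equal to quantity supplied, 14615 - 5p = 3p - 2985, gives p* = 2200 and q* = 3615.
Since 1919 < 2200, the ceiling is binding.
At p = 1919: qd = 14615 - 5·1919 = 5020 and qs = 3·1919 - 2985 = 2772.
Quantity traded falls to 2772. At q = 2772 the demand price is (14615 - 2772)/5 = 2368.6 and the supply price is (2985 + 2772)/3 = 1919.
Deadweight loss = ½ · (2368.6 - 1919) · (3615 - 2772) = ½ · 449.6 · 843 = 189506.4.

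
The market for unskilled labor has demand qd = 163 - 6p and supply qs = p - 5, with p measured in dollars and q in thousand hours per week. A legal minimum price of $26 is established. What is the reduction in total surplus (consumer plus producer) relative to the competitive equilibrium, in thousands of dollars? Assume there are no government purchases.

84

Setting quantity demanded equal to quantity supplied, 163 - 6p = p - 5, gives p* = 24 and q* = 19.
The floor of 26 is above the equilibrium price 24, so it binds.
At p = 26: qd = 163 - 6·26 = 7 and qs = 26 - 5 = 21.
Quantity traded falls to 7. At q = 7 the demand price is (163 - 7)/6 = 26 and the supply price is 5 + 7 = 12.
Deadweight loss = ½ · (26 - 12) · (19 - 7) = ½ · 14 · 12 = 84.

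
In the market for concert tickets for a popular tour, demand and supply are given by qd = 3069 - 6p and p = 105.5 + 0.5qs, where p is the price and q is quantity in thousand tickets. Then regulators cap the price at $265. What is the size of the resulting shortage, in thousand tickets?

1160

Rearranging supply gives qs = 2p - 211. Equilibrium: 3069 - 6p = 2p - 211, so 3280 = 8p and p* = 410, q* = 609.
Since 265 < 410, the ceiling is binding.
At p = 265: qd = 3069 - 6·265 = 1479 and qs = 2·265 - 211 = 319.
Shortage = qd - qs = 1479 - 319 = 1160.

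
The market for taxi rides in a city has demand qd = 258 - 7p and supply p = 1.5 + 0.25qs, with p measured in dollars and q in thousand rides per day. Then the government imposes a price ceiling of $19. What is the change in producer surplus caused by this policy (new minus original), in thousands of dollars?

Rearranging supply gives qs = 4p - 6. Setting quantity demanded equal to quantity supplied, 258 - 7p = 4p - 6, gives p* = 24 and q* = 90.
Because the ceiling (19) lies below the market-clearing price, it is binding.
At p = 19: qd = 258 - 7·19 = 125 and qs = 4·19 - 6 = 70.
Producer surplus without the control is ½ · (24 - 1.5) · 90 = 1012.5.
With the ceiling, producers sell 70 units at 19, so PS = ½ · (19 - 1.5) · 70 = 612.5.
Change in producer surplus = 612.5 - 1012.5 = -400.

-400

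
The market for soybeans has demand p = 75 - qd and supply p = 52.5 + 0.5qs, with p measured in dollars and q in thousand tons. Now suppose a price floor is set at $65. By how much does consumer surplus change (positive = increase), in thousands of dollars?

Rearranging demand gives qd = 75 - p; rearranging supply gives qs = 2p - 105. In a free market, 75 - p = 2p - 105 gives the equilibrium p* = 60, q* = 15.
The floor of 65 is above the equilibrium price 60, so it binds.
At p = 65: qd = 75 - 65 = 10 and qs = 2·65 - 105 = 25.
Consumer surplus without the control is ½ · (75 - 60) · 15 = 112.5.
With the floor, consumers buy 10 units at 65, so CS = ½ · (75 - 65) · 10 = 50.
Change in consumer surplus = 50 - 112.5 = -62.5.

-62.5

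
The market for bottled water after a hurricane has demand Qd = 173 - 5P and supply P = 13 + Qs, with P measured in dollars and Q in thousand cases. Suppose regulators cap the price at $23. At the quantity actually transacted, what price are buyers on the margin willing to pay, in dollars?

32.6

Rearranging supply gives Qs = P - 13. Without the control the market clears where 173 - 5P = P - 13, i.e. P* = 31 and Q* = 18.
Because the ceiling (23) lies below the market-clearing price, it is binding.
At P = 23: Qd = 173 - 5·23 = 58 and Qs = 23 - 13 = 10.
Only 10 units reach the market. On the demand curve, the marginal buyer's willingness to pay at Q = 10 is (173 - 10)/5 = 32.6.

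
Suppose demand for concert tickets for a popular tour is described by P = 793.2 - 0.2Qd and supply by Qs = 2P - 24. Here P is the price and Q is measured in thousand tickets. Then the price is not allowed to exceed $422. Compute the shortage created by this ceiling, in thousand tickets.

1036

Rearranging demand gives Qd = 3966 - 5P. Without the control the market clears where 3966 - 5P = 2P - 24, i.e. P* = 570 and Q* = 1116.
Because the ceiling (422) lies below the market-clearing price, it is binding.
At P = 422: Qd = 3966 - 5·422 = 1856 and Qs = 2·422 - 24 = 820.
Shortage = Qd - Qs = 1856 - 820 = 1036.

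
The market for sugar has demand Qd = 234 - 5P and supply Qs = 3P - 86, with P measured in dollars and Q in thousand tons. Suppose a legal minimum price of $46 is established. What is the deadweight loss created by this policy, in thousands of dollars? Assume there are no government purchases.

240

Equilibrium: 234 - 5P = 3P - 86, so 320 = 8P and P* = 40, Q* = 34.
The floor of 46 is above the equilibrium price 40, so it binds.
At P = 46: Qd = 234 - 5·46 = 4 and Qs = 3·46 - 86 = 52.
Quantity traded falls to 4. At Q = 4 the demand price is (234 - 4)/5 = 46 and the supply price is (86 + 4)/3 = 30.
Deadweight loss = ½ · (46 - 30) · (34 - 4) = ½ · 16 · 30 = 240.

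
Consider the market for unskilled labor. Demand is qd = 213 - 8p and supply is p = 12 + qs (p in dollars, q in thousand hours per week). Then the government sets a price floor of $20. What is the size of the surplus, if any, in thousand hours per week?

0

Rearranging supply gives qs = p - 12. Without the control the market clears where 213 - 8p = p - 12, i.e. p* = 25 and q* = 13.
Since 20 is below p* = 25, the floor does not bind and the free-market outcome prevails.
Since the control does not bind, there is no surplus.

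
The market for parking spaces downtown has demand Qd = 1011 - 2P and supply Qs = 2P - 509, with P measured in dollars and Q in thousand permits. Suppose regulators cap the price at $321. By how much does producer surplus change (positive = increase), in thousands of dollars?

In a free market, 1011 - 2P = 2P - 509 gives the equilibrium P* = 380, Q* = 251.
Because the ceiling (321) lies below the market-clearing price, it is binding.
At P = 321: Qd = 1011 - 2·321 = 369 and Qs = 2·321 - 509 = 133.
Producer surplus without the control is ½ · (380 - 254.5) · 251 = 15750.25.
With the ceiling, producers sell 133 units at 321, so PS = ½ · (321 - 254.5) · 133 = 4422.25.
Change in producer surplus = 4422.25 - 15750.25 = -11328.

-11328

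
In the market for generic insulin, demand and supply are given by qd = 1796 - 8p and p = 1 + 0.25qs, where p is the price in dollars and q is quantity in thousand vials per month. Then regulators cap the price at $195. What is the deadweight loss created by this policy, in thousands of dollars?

Rearranging supply gives qs = 4p - 4. Setting quantity demanded equal to quantity supplied, 1796 - 8p = 4p - 4, gives p* = 150 and q* = 596.
The ceiling of 195 is above the equilibrium price 150, so it is not binding; the market clears at p* = 150, q* = 596.
Since the control does not bind, no trades are prevented and deadweight loss is zero.

0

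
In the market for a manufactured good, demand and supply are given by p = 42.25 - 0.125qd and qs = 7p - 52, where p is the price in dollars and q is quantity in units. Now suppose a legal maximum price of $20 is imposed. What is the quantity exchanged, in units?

88

Rearranging demand gives qd = 338 - 8p. Equilibrium: 338 - 8p = 7p - 52, so 390 = 15p and p* = 26, q* = 130.
Since 20 < 26, the ceiling is binding.
At p = 20: qd = 338 - 8·20 = 178 and qs = 7·20 - 52 = 88.
The quantity actually transacted is the short side, supply: 88.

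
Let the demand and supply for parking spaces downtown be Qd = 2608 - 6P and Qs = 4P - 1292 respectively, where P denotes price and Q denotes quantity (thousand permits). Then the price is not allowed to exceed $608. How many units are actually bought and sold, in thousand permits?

Equilibrium: 2608 - 6P = 4P - 1292, so 3900 = 10P and P* = 390, Q* = 268.
The ceiling of 608 is above the equilibrium price 390, so it is not binding; the market clears at P* = 390, Q* = 268.

268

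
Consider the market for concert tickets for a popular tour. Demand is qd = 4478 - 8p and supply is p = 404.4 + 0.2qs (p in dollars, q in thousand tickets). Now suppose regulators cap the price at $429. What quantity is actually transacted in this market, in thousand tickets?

123

Rearranging supply gives qs = 5p - 2022. Setting quantity demanded equal to quantity supplied, 4478 - 8p = 5p - 2022, gives p* = 500 and q* = 478.
Because the ceiling (429) lies below the market-clearing price, it is binding.
At p = 429: qd = 4478 - 8·429 = 1046 and qs = 5·429 - 2022 = 123.
The quantity actually transacted is the short side, supply: 123.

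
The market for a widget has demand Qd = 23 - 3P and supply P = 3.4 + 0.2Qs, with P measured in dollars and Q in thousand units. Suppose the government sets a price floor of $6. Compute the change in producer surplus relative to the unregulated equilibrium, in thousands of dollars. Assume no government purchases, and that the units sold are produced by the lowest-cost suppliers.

4.1

Rearranging supply gives Qs = 5P - 17. Setting quantity demanded equal to quantity supplied, 23 - 3P = 5P - 17, gives P* = 5 and Q* = 8.
Since 6 > 5, the floor is binding.
At P = 6: Qd = 23 - 3·6 = 5 and Qs = 5·6 - 17 = 13.
Producer surplus without the control is ½ · (5 - 3.4) · 8 = 6.4.
With the floor, 5 units are sold at 6. The supply price at Q = 5 is 4.4, so PS = ½ · [(6 - 3.4) + (6 - 4.4)] · 5 = 10.5.
Change in producer surplus = 10.5 - 6.4 = 4.1.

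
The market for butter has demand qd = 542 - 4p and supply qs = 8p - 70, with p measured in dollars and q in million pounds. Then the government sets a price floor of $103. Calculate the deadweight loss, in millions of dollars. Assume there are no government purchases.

Without the control the market clears where 542 - 4p = 8p - 70, i.e. p* = 51 and q* = 338.
The floor of 103 is above the equilibrium price 51, so it binds.
At p = 103: qd = 542 - 4·103 = 130 and qs = 8·103 - 70 = 754.
Quantity traded falls to 130. At q = 130 the demand price is (542 - 130)/4 = 103 and the supply price is (70 + 130)/8 = 25.
Deadweight loss = ½ · (103 - 25) · (338 - 130) = ½ · 78 · 208 = 8112.

8112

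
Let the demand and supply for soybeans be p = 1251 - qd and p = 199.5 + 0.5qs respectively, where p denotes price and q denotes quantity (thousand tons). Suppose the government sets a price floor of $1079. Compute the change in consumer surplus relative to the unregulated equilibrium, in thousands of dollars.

Rearranging demand gives qd = 1251 - p; rearranging supply gives qs = 2p - 399. Setting quantity demanded equal to quantity supplied, 1251 - p = 2p - 399, gives p* = 550 and q* = 701.
The floor of 1079 is above the equilibrium price 550, so it binds.
At p = 1079: qd = 1251 - 1079 = 172 and qs = 2·1079 - 399 = 1759.
Consumer surplus without the control is ½ · (1251 - 550) · 701 = 245700.5.
With the floor, consumers buy 172 units at 1079, so CS = ½ · (1251 - 1079) · 172 = 14792.
Change in consumer surplus = 14792 - 245700.5 = -230908.5.

-230908.5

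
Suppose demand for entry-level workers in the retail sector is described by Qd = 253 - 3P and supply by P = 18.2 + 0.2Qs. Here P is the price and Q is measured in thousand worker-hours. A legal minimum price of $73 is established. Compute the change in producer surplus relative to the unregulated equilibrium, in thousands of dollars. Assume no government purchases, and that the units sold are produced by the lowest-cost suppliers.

210

Rearranging supply gives Qs = 5P - 91. Without the control the market clears where 253 - 3P = 5P - 91, i.e. P* = 43 and Q* = 124.
The floor of 73 is above the equilibrium price 43, so it binds.
At P = 73: Qd = 253 - 3·73 = 34 and Qs = 5·73 - 91 = 274.
Producer surplus without the control is ½ · (43 - 18.2) · 124 = 1537.6.
With the floor, 34 units are sold at 73. The supply price at Q = 34 is 25, so PS = ½ · [(73 - 18.2) + (73 - 25)] · 34 = 1747.6.
Change in producer surplus = 1747.6 - 1537.6 = 210.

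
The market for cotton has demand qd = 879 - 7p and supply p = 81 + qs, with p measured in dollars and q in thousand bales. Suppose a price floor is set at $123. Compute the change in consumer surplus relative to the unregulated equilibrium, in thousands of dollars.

Rearranging supply gives qs = p - 81. Setting quantity demanded equal to quantity supplied, 879 - 7p = p - 81, gives p* = 120 and q* = 39.
Since 123 > 120, the floor is binding.
At p = 123: qd = 879 - 7·123 = 18 and qs = 123 - 81 = 42.
Consumer surplus without the control is ½ · (879/7 - 120) · 39 = 1521/14.
With the floor, consumers buy 18 units at 123, so CS = ½ · (879/7 - 123) · 18 = 162/7.
Change in consumer surplus = 162/7 - 1521/14 = -85.5.

-85.5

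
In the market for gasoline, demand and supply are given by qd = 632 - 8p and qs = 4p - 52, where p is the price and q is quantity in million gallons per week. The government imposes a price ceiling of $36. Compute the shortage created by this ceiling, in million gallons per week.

252

Without the control the market clears where 632 - 8p = 4p - 52, i.e. p* = 57 and q* = 176.
The ceiling of 36 is below the equilibrium price 57, so it binds.
At p = 36: qd = 632 - 8·36 = 344 and qs = 4·36 - 52 = 92.
Shortage = qd - qs = 344 - 92 = 252.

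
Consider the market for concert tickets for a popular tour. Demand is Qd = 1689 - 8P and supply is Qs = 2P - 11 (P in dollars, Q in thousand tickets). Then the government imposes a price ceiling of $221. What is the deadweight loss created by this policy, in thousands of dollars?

0

Setting quantity demanded equal to quantity supplied, 1689 - 8P = 2P - 11, gives P* = 170 and Q* = 329.
The ceiling of 221 is above the equilibrium price 170, so it is not binding; the market clears at P* = 170, Q* = 329.
Since the control does not bind, no trades are prevented and deadweight loss is zero.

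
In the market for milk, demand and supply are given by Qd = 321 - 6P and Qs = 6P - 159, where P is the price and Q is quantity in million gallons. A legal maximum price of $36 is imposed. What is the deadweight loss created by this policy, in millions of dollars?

Equilibrium: 321 - 6P = 6P - 159, so 480 = 12P and P* = 40, Q* = 81.
The ceiling of 36 is below the equilibrium price 40, so it binds.
At P = 36: Qd = 321 - 6·36 = 105 and Qs = 6·36 - 159 = 57.
Quantity traded falls to 57. At Q = 57 the demand price is (321 - 57)/6 = 44 and the supply price is (159 + 57)/6 = 36.
Deadweight loss = ½ · (44 - 36) · (81 - 57) = ½ · 8 · 24 = 96.

96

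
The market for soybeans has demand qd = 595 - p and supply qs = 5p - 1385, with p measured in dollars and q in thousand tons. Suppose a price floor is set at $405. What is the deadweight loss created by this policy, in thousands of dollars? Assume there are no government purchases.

Without the control the market clears where 595 - p = 5p - 1385, i.e. p* = 330 and q* = 265.
Because the floor (405) lies above the market-clearing price, it is binding.
At p = 405: qd = 595 - 405 = 190 and qs = 5·405 - 1385 = 640.
Quantity traded falls to 190. At q = 190 the demand price is 595 - 190 = 405 and the supply price is (1385 + 190)/5 = 315.
Deadweight loss = ½ · (405 - 315) · (265 - 190) = ½ · 90 · 75 = 3375.

3375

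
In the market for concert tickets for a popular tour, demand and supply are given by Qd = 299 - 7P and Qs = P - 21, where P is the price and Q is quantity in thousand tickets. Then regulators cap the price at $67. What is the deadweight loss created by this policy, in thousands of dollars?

0

Without the control the market clears where 299 - 7P = P - 21, i.e. P* = 40 and Q* = 19.
Since 67 is above P* = 40, the ceiling does not bind and the free-market outcome prevails.
Since the control does not bind, no trades are prevented and deadweight loss is zero.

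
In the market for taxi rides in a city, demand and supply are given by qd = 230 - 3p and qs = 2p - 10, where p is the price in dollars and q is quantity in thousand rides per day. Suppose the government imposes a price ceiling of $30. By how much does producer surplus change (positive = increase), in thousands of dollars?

In a free market, 230 - 3p = 2p - 10 gives the equilibrium p* = 48, q* = 86.
Since 30 < 48, the ceiling is binding.
At p = 30: qd = 230 - 3·30 = 140 and qs = 2·30 - 10 = 50.
Producer surplus without the control is ½ · (48 - 5) · 86 = 1849.
With the ceiling, producers sell 50 units at 30, so PS = ½ · (30 - 5) · 50 = 625.
Change in producer surplus = 625 - 1849 = -1224.

-1224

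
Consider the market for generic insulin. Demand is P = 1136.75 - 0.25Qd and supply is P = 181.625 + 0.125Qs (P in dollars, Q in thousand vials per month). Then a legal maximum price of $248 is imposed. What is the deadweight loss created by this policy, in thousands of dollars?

762048

Rearranging demand gives Qd = 4547 - 4P; rearranging supply gives Qs = 8P - 1453. In a free market, 4547 - 4P = 8P - 1453 gives the equilibrium P* = 500, Q* = 2547.
The ceiling of 248 is below the equilibrium price 500, so it binds.
At P = 248: Qd = 4547 - 4·248 = 3555 and Qs = 8·248 - 1453 = 531.
Quantity traded falls to 531. At Q = 531 the demand price is (4547 - 531)/4 = 1004 and the supply price is (1453 + 531)/8 = 248.
Deadweight loss = ½ · (1004 - 248) · (2547 - 531) = ½ · 756 · 2016 = 762048.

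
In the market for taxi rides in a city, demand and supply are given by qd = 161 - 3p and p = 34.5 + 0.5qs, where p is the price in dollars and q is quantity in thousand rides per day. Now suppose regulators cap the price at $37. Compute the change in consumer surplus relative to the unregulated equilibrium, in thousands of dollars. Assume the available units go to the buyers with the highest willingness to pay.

Rearranging supply gives qs = 2p - 69. In a free market, 161 - 3p = 2p - 69 gives the equilibrium p* = 46, q* = 23.
Since 37 < 46, the ceiling is binding.
At p = 37: qd = 161 - 3·37 = 50 and qs = 2·37 - 69 = 5.
Consumer surplus without the control is ½ · (161/3 - 46) · 23 = 529/6.
With the ceiling, 5 units are sold at 37 (assume they go to the highest-value buyers). The demand price at q = 5 is 52, so CS = ½ · [(161/3 - 37) + (52 - 37)] · 5 = 475/6.
Change in consumer surplus = 475/6 - 529/6 = -9.

-9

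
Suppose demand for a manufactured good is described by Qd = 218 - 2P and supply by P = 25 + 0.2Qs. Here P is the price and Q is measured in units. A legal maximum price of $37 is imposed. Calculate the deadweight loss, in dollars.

Rearranging supply gives Qs = 5P - 125. Setting quantity demanded equal to quantity supplied, 218 - 2P = 5P - 125, gives P* = 49 and Q* = 120.
Because the ceiling (37) lies below the market-clearing price, it is binding.
At P = 37: Qd = 218 - 2·37 = 144 and Qs = 5·37 - 125 = 60.
Quantity traded falls to 60. At Q = 60 the demand price is (218 - 60)/2 = 79 and the supply price is (125 + 60)/5 = 37.
Deadweight loss = ½ · (79 - 37) · (120 - 60) = ½ · 42 · 60 = 1260.

1260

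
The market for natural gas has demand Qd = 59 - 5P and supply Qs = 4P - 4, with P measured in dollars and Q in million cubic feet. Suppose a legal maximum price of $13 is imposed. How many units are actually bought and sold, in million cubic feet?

24

In a free market, 59 - 5P = 4P - 4 gives the equilibrium P* = 7, Q* = 24.
The ceiling of 13 is above the equilibrium price 7, so it is not binding; the market clears at P* = 7, Q* = 24.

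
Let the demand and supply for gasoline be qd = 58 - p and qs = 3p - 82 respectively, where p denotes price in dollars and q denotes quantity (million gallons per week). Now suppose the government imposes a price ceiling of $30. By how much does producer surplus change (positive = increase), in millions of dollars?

In a free market, 58 - p = 3p - 82 gives the equilibrium p* = 35, q* = 23.
The ceiling of 30 is below the equilibrium price 35, so it binds.
At p = 30: qd = 58 - 30 = 28 and qs = 3·30 - 82 = 8.
Producer surplus without the control is ½ · (35 - 82/3) · 23 = 529/6.
With the ceiling, producers sell 8 units at 30, so PS = ½ · (30 - 82/3) · 8 = 32/3.
Change in producer surplus = 32/3 - 529/6 = -77.5.

-77.5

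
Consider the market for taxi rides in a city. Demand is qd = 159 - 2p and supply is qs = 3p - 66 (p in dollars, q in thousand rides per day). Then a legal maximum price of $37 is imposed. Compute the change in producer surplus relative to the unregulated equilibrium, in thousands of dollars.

Setting quantity demanded equal to quantity supplied, 159 - 2p = 3p - 66, gives p* = 45 and q* = 69.
Since 37 < 45, the ceiling is binding.
At p = 37: qd = 159 - 2·37 = 85 and qs = 3·37 - 66 = 45.
Producer surplus without the control is ½ · (45 - 22) · 69 = 793.5.
With the ceiling, producers sell 45 units at 37, so PS = ½ · (37 - 22) · 45 = 337.5.
Change in producer surplus = 337.5 - 793.5 = -456.

-456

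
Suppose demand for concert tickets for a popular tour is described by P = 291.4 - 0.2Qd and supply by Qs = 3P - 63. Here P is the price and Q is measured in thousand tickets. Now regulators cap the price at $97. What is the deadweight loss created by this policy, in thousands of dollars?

Rearranging demand gives Qd = 1457 - 5P. In a free market, 1457 - 5P = 3P - 63 gives the equilibrium P* = 190, Q* = 507.
The ceiling of 97 is below the equilibrium price 190, so it binds.
At P = 97: Qd = 1457 - 5·97 = 972 and Qs = 3·97 - 63 = 228.
Quantity traded falls to 228. At Q = 228 the demand price is (1457 - 228)/5 = 245.8 and the supply price is (63 + 228)/3 = 97.
Deadweight loss = ½ · (245.8 - 97) · (507 - 228) = ½ · 148.8 · 279 = 20757.6.

20757.6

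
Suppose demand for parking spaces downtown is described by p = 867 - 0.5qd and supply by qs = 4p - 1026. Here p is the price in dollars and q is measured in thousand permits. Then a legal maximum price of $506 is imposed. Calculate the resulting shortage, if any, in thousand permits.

0

Rearranging demand gives qd = 1734 - 2p. Without the control the market clears where 1734 - 2p = 4p - 1026, i.e. p* = 460 and q* = 814.
The ceiling of 506 is above the equilibrium price 460, so it is not binding; the market clears at p* = 460, q* = 814.
Since the control does not bind, there is no shortage.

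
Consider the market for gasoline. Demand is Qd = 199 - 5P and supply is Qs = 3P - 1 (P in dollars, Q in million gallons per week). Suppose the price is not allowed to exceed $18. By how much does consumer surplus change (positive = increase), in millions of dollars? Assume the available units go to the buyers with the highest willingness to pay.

326.9

Equilibrium: 199 - 5P = 3P - 1, so 200 = 8P and P* = 25, Q* = 74.
Since 18 < 25, the ceiling is binding.
At P = 18: Qd = 199 - 5·18 = 109 and Qs = 3·18 - 1 = 53.
Consumer surplus without the control is ½ · (39.8 - 25) · 74 = 547.6.
With the ceiling, 53 units are sold at 18 (assume they go to the highest-value buyers). The demand price at Q = 53 is 29.2, so CS = ½ · [(39.8 - 18) + (29.2 - 18)] · 53 = 874.5.
Change in consumer surplus = 874.5 - 547.6 = 326.9.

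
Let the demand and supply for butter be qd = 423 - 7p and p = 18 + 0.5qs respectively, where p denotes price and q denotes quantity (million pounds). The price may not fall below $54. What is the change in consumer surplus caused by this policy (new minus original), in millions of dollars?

-166.5

Rearranging supply gives qs = 2p - 36. Setting quantity demanded equal to quantity supplied, 423 - 7p = 2p - 36, gives p* = 51 and q* = 66.
Since 54 > 51, the floor is binding.
At p = 54: qd = 423 - 7·54 = 45 and qs = 2·54 - 36 = 72.
Consumer surplus without the control is ½ · (423/7 - 51) · 66 = 2178/7.
With the floor, consumers buy 45 units at 54, so CS = ½ · (423/7 - 54) · 45 = 2025/14.
Change in consumer surplus = 2025/14 - 2178/7 = -166.5.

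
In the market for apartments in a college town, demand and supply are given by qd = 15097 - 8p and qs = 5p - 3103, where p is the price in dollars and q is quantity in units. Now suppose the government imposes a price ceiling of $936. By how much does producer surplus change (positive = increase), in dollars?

Setting quantity demanded equal to quantity supplied, 15097 - 8p = 5p - 3103, gives p* = 1400 and q* = 3897.
The ceiling of 936 is below the equilibrium price 1400, so it binds.
At p = 936: qd = 15097 - 8·936 = 7609 and qs = 5·936 - 3103 = 1577.
Producer surplus without the control is ½ · (1400 - 620.6) · 3897 = 1518660.9.
With the ceiling, producers sell 1577 units at 936, so PS = ½ · (936 - 620.6) · 1577 = 248692.9.
Change in producer surplus = 248692.9 - 1518660.9 = -1269968.

-1269968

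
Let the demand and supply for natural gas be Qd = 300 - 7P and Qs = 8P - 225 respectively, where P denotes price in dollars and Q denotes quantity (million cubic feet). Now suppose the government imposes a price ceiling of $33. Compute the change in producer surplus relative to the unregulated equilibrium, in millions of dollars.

Without the control the market clears where 300 - 7P = 8P - 225, i.e. P* = 35 and Q* = 55.
The ceiling of 33 is below the equilibrium price 35, so it binds.
At P = 33: Qd = 300 - 7·33 = 69 and Qs = 8·33 - 225 = 39.
Producer surplus without the control is ½ · (35 - 28.125) · 55 = 189.0625.
With the ceiling, producers sell 39 units at 33, so PS = ½ · (33 - 28.125) · 39 = 95.0625.
Change in producer surplus = 95.0625 - 189.0625 = -94.

-94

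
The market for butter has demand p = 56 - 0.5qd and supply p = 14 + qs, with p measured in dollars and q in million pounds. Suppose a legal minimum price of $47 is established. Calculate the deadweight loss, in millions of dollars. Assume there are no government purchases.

75

Rearranging demand gives qd = 112 - 2p; rearranging supply gives qs = p - 14. In a free market, 112 - 2p = p - 14 gives the equilibrium p* = 42, q* = 28.
Because the floor (47) lies above the market-clearing price, it is binding.
At p = 47: qd = 112 - 2·47 = 18 and qs = 47 - 14 = 33.
Quantity traded falls to 18. At q = 18 the demand price is (112 - 18)/2 = 47 and the supply price is 14 + 18 = 32.
Deadweight loss = ½ · (47 - 32) · (28 - 18) = ½ · 15 · 10 = 75.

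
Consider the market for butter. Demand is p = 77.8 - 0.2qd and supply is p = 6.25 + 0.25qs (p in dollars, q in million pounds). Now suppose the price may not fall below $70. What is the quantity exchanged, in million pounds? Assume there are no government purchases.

Rearranging demand gives qd = 389 - 5p; rearranging supply gives qs = 4p - 25. In a free market, 389 - 5p = 4p - 25 gives the equilibrium p* = 46, q* = 159.
Because the floor (70) lies above the market-clearing price, it is binding.
At p = 70: qd = 389 - 5·70 = 39 and qs = 4·70 - 25 = 255.
The quantity actually transacted is the short side, demand: 39.

39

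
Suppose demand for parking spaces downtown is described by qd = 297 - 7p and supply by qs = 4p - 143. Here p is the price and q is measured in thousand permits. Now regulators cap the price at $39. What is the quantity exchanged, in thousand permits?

In a free market, 297 - 7p = 4p - 143 gives the equilibrium p* = 40, q* = 17.
Since 39 < 40, the ceiling is binding.
At p = 39: qd = 297 - 7·39 = 24 and qs = 4·39 - 143 = 13.
The quantity actually transacted is the short side, supply: 13.

13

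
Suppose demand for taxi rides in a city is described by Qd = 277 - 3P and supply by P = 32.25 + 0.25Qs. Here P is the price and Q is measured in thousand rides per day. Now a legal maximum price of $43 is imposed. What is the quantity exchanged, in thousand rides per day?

Rearranging supply gives Qs = 4P - 129. Without the control the market clears where 277 - 3P = 4P - 129, i.e. P* = 58 and Q* = 103.
Because the ceiling (43) lies below the market-clearing price, it is binding.
At P = 43: Qd = 277 - 3·43 = 148 and Qs = 4·43 - 129 = 43.
The quantity actually transacted is the short side, supply: 43.

43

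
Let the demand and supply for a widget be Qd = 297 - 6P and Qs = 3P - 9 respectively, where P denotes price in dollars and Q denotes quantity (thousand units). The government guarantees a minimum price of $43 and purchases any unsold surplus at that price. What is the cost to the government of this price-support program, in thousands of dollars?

3483

Without the control the market clears where 297 - 6P = 3P - 9, i.e. P* = 34 and Q* = 93.
The floor of 43 is above the equilibrium price 34, so it binds.
At P = 43: Qd = 297 - 6·43 = 39 and Qs = 3·43 - 9 = 120.
Surplus = Qs - Qd = 81.
Government expenditure = surplus × support price = 81 × 43 = 3483.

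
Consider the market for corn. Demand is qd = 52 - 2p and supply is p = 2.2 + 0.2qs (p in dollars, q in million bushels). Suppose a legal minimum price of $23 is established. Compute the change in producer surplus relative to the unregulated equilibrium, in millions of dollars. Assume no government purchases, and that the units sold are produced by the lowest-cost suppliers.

5.6

Rearranging supply gives qs = 5p - 11. Equilibrium: 52 - 2p = 5p - 11, so 63 = 7p and p* = 9, q* = 34.
Because the floor (23) lies above the market-clearing price, it is binding.
At p = 23: qd = 52 - 2·23 = 6 and qs = 5·23 - 11 = 104.
Producer surplus without the control is ½ · (9 - 2.2) · 34 = 115.6.
With the floor, 6 units are sold at 23. The supply price at q = 6 is 3.4, so PS = ½ · [(23 - 2.2) + (23 - 3.4)] · 6 = 121.2.
Change in producer surplus = 121.2 - 115.6 = 5.6.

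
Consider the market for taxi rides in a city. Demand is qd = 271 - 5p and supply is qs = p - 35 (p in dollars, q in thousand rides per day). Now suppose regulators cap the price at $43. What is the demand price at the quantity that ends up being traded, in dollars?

Setting quantity demanded equal to quantity supplied, 271 - 5p = p - 35, gives p* = 51 and q* = 16.
Since 43 < 51, the ceiling is binding.
At p = 43: qd = 271 - 5·43 = 56 and qs = 43 - 35 = 8.
Only 8 units reach the market. On the demand curve, the marginal buyer's willingness to pay at q = 8 is (271 - 8)/5 = 52.6.

52.6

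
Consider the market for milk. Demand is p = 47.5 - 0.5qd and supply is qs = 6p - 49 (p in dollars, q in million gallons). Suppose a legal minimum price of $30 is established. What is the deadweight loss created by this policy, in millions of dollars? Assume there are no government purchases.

192

Rearranging demand gives qd = 95 - 2p. In a free market, 95 - 2p = 6p - 49 gives the equilibrium p* = 18, q* = 59.
Since 30 > 18, the floor is binding.
At p = 30: qd = 95 - 2·30 = 35 and qs = 6·30 - 49 = 131.
Quantity traded falls to 35. At q = 35 the demand price is (95 - 35)/2 = 30 and the supply price is (49 + 35)/6 = 14.
Deadweight loss = ½ · (30 - 14) · (59 - 35) = ½ · 16 · 24 = 192.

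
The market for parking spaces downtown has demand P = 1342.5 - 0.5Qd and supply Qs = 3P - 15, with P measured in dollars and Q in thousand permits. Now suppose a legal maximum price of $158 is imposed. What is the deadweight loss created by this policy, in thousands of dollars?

Rearranging demand gives Qd = 2685 - 2P. In a free market, 2685 - 2P = 3P - 15 gives the equilibrium P* = 540, Q* = 1605.
Since 158 < 540, the ceiling is binding.
At P = 158: Qd = 2685 - 2·158 = 2369 and Qs = 3·158 - 15 = 459.
Quantity traded falls to 459. At Q = 459 the demand price is (2685 - 459)/2 = 1113 and the supply price is (15 + 459)/3 = 158.
Deadweight loss = ½ · (1113 - 158) · (1605 - 459) = ½ · 955 · 1146 = 547215.

547215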